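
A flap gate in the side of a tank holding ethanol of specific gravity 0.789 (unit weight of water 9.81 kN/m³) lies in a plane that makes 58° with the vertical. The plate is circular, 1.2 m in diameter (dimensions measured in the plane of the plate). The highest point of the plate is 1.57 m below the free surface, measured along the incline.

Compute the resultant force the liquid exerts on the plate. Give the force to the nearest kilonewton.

F ≈ 10 kN

γ = 0.789 × 9.81 = 7.74009 kN/m³.
The plate makes 58° with the vertical, i.e. θ = 90° − 58° = 32° to the horizontal. Measuring y along the incline from the free-surface line, vertical depth h = y·sinθ with sinθ = 0.529919.
The centroid is at the centre, 0.6 m below the top of the plate, so y_c = 1.57 + 0.6 = 2.17 m and h_c = 2.17 × 0.529919 = 1.14992 m.
A = π(0.6)² = 1.13097 m².
Resultant F = γ·h_c·A = 7.74009 × 1.14992 × 1.13097 = 10.0662 kN.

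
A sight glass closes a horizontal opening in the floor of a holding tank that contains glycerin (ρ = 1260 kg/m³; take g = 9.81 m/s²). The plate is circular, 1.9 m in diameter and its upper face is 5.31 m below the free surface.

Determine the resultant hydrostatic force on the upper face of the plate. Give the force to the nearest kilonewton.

γ = ρg = 1260 × 9.81 / 1000 = 12.3606 kN/m³.
The plate is horizontal, so pressure is uniform at p = γ·h = 12.3606 × 5.31 = 65.6348 kN/m².
A = π(0.95)² = 2.83529 m².
F = p·A = 65.6348 × 2.83529 = 186.094 kN.

F ≈ 186 kN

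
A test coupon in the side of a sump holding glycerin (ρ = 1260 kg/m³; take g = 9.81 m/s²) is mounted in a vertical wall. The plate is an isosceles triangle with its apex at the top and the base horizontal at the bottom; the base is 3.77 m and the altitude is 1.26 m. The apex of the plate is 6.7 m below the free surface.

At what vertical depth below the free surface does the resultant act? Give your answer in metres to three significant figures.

h_p = 7.55 m

γ = ρg = 1260 × 9.81 / 1000 = 12.3606 kN/m³.
With the apex up, the centroid sits 2h/3 = 2 × 1.26/3 = 0.84 m below the apex, so the centroid depth is h_c = 6.7 + 0.84 = 7.54 m.
A = ½ × 3.77 × 1.26 = 2.3751 m².
Resultant F = γ·h_c·A = 12.3606 × 7.54 × 2.3751 = 221.357 kN.
I_c = b·h³/36 = 3.77 × 1.26³/36 = 0.209484 m⁴.
Centre of pressure: y_p = y_c + I_c/(y_c·A) = 7.54 + 0.209484/(7.54 × 2.3751) = 7.54 + 0.0116976 = 7.5517 m along the plane.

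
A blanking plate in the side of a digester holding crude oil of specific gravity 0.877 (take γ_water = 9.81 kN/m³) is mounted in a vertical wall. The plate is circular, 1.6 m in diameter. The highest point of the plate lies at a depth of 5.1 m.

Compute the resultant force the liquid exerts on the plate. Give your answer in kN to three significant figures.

γ = 0.877 × 9.81 = 8.60337 kN/m³.
The centroid is at the centre, 0.8 m below the top of the plate, so the centroid depth is h_c = 5.1 + 0.8 = 5.9 m.
A = π(0.8)² = 2.01062 m².
Resultant F = γ·h_c·A = 8.60337 × 5.9 × 2.01062 = 102.059 kN.

F ≈ 102 kN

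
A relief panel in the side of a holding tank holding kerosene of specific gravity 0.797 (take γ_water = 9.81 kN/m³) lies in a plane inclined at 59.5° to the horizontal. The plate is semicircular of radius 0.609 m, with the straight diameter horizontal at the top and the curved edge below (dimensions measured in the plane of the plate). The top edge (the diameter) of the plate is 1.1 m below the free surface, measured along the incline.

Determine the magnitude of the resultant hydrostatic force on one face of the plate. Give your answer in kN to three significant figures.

γ = 0.797 × 9.81 = 7.81857 kN/m³.
Let θ = 59.5° be the plate's angle to the horizontal; measure y along the incline from where the plane meets the free surface. Vertical depth h = y·sinθ with sinθ = 0.861629.
The centroid of a semicircle lies 4r/(3π) = 0.258468 m from the diameter, here below the top edge, so y_c = 1.1 + 0.258468 = 1.35847 m and h_c = 1.35847 × 0.861629 = 1.1705 m.
A = πr²/2 = π × 0.609²/2 = 0.582579 m².
Resultant F = γ·h_c·A = 7.81857 × 1.1705 × 0.582579 = 5.33155 kN.

F ≈ 5.33 kN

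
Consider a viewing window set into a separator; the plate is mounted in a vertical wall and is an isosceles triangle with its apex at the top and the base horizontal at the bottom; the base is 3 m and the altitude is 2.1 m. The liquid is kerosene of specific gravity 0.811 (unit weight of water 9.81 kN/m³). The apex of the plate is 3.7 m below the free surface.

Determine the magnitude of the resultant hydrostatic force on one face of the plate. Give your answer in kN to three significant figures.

F ≈ 128 kN

γ = 0.811 × 9.81 = 7.95591 kN/m³.
With the apex up, the centroid sits 2h/3 = 2 × 2.1/3 = 1.4 m below the apex, so the centroid depth is h_c = 3.7 + 1.4 = 5.1 m.
A = ½ × 3 × 2.1 = 3.15 m².
Resultant F = γ·h_c·A = 7.95591 × 5.1 × 3.15 = 127.812 kN.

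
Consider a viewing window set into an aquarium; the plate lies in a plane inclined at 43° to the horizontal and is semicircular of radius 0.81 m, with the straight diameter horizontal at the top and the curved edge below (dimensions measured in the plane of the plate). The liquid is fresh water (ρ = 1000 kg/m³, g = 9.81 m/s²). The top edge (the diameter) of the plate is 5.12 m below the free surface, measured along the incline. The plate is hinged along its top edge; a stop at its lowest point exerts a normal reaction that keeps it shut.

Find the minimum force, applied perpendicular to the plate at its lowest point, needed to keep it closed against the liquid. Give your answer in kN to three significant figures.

γ = ρg = 1000 × 9.81 = 9810 N/m³ = 9.81 kN/m³.
Let θ = 43° be the plate's angle to the horizontal; measure y along the incline from where the plane meets the free surface. Vertical depth h = y·sinθ with sinθ = 0.681998.
The centroid of a semicircle lies 4r/(3π) = 0.343775 m from the diameter, here below the top edge, so y_c = 5.12 + 0.343775 = 5.46378 m and h_c = 5.46378 × 0.681998 = 3.72629 m.
A = πr²/2 = π × 0.81²/2 = 1.0306 m².
Resultant F = γ·h_c·A = 9.81 × 3.72629 × 1.0306 = 37.6735 kN.
I_c = (π/8 − 8/(9π))·r⁴ = 0.109757 × 0.81⁴ = 0.0472468 m⁴.
Centre of pressure: y_p = y_c + I_c/(y_c·A) = 5.46378 + 0.0472468/(5.46378 × 1.0306) = 5.46378 + 0.00839052 = 5.47217 m along the plane.
The resultant acts 0.343775 + 0.00839052 = 0.352166 m (along the plate) below the hinge at the top edge, so the moment about the hinge is M = F × 0.352166 = 37.6735 × 0.352166 = 13.2673 kN·m.
A normal force at the bottom, 0.81 m from the hinge, must supply this moment: P = 13.2673/0.81 = 16.3794 kN.

P ≈ 16.4 kN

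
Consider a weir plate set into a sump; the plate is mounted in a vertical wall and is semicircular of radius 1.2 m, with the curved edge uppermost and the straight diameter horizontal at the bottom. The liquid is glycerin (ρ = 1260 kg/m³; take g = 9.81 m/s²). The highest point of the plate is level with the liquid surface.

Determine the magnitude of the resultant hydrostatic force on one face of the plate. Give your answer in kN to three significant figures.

γ = ρg = 1260 × 9.81 / 1000 = 12.3606 kN/m³.
The centroid lies 4r/(3π) = 0.509296 m above the diameter, so r − 4r/(3π) = 1.2 − 0.509296 = 0.690704 m below the topmost point, so the centroid depth is h_c = 0.690704 m.
A = πr²/2 = π × 1.2²/2 = 2.26195 m².
Resultant F = γ·h_c·A = 12.3606 × 0.690704 × 2.26195 = 19.3114 kN.

F ≈ 19.3 kN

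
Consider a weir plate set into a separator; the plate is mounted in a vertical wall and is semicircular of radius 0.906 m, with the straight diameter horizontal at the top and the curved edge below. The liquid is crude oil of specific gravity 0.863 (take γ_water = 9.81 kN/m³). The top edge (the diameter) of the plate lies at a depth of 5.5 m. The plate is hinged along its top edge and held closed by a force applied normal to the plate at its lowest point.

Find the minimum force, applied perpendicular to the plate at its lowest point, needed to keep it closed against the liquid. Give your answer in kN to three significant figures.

γ = 0.863 × 9.81 = 8.46603 kN/m³.
The centroid of a semicircle lies 4r/(3π) = 0.384518 m from the diameter, here below the top edge, so the centroid depth is h_c = 5.5 + 0.384518 = 5.88452 m.
A = πr²/2 = π × 0.906²/2 = 1.28937 m².
Resultant F = γ·h_c·A = 8.46603 × 5.88452 × 1.28937 = 64.2345 kN.
I_c = (π/8 − 8/(9π))·r⁴ = 0.109757 × 0.906⁴ = 0.0739512 m⁴.
Centre of pressure: y_p = y_c + I_c/(y_c·A) = 5.88452 + 0.0739512/(5.88452 × 1.28937) = 5.88452 + 0.00974668 = 5.89427 m along the plane.
The resultant acts 0.384518 + 0.00974668 = 0.394265 m (along the plate) below the hinge at the top edge, so the moment about the hinge is M = F × 0.394265 = 64.2345 × 0.394265 = 25.3254 kN·m.
A normal force at the bottom, 0.906 m from the hinge, must supply this moment: P = 25.3254/0.906 = 27.953 kN.

P ≈ 28.0 kN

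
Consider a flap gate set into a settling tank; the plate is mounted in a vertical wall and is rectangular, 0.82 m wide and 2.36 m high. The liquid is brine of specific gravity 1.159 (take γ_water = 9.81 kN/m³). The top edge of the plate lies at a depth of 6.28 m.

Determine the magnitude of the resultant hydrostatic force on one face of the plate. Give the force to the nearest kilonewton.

F ≈ 164 kN

γ = 1.159 × 9.81 = 11.36979 kN/m³.
The centroid lies 2.36/2 = 1.18 m below the top edge, so the centroid depth is h_c = 6.28 + 1.18 = 7.46 m.
A = 0.82 × 2.36 = 1.9352 m².
Resultant F = γ·h_c·A = 11.36979 × 7.46 × 1.9352 = 164.141 kN.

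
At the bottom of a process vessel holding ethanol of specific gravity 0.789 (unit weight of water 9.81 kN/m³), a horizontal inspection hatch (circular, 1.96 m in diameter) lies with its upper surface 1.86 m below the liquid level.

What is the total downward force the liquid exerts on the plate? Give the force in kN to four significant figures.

γ = 0.789 × 9.81 = 7.74009 kN/m³.
The plate is horizontal, so pressure is uniform at p = γ·h = 7.74009 × 1.86 = 14.3966 kN/m².
A = π(0.98)² = 3.01719 m².
F = p·A = 14.3966 × 3.01719 = 43.4373 kN.

F ≈ 43.44 kN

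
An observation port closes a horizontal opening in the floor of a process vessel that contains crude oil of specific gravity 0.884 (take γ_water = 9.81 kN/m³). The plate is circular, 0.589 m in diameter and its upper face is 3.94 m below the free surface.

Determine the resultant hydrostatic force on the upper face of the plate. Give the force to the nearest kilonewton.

γ = 0.884 × 9.81 = 8.67204 kN/m³.
The plate is horizontal, so pressure is uniform at p = γ·h = 8.67204 × 3.94 = 34.1678 kN/m².
A = π(0.2945)² = 0.272471 m².
F = p·A = 34.1678 × 0.272471 = 9.30973 kN.

F ≈ 9 kN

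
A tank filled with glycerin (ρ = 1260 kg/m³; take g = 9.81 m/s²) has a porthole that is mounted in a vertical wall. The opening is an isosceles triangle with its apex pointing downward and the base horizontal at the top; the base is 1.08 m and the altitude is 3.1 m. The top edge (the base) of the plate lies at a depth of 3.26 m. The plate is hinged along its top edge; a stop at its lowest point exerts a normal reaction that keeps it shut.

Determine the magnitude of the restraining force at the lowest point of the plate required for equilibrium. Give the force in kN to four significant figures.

P ≈ 33.18 kN

γ = ρg = 1260 × 9.81 / 1000 = 12.3606 kN/m³.
With the apex down, the centroid sits h/3 = 3.1/3 = 1.03333 m below the base (the top edge), so the centroid depth is h_c = 3.26 + 1.03333 = 4.29333 m.
A = ½ × 1.08 × 3.1 = 1.674 m².
Resultant F = γ·h_c·A = 12.3606 × 4.29333 × 1.674 = 88.8361 kN.
I_c = b·h³/36 = 1.08 × 3.1³/36 = 0.89373 m⁴.
Centre of pressure: y_p = y_c + I_c/(y_c·A) = 4.29333 + 0.89373/(4.29333 × 1.674) = 4.29333 + 0.124353 = 4.41768 m along the plane.
The resultant acts 1.03333 + 0.124353 = 1.15768 m (along the plate) below the hinge at the top edge, so the moment about the hinge is M = F × 1.15768 = 88.8361 × 1.15768 = 102.844 kN·m.
A normal force at the bottom, 3.1 m from the hinge, must supply this moment: P = 102.844/3.1 = 33.1755 kN.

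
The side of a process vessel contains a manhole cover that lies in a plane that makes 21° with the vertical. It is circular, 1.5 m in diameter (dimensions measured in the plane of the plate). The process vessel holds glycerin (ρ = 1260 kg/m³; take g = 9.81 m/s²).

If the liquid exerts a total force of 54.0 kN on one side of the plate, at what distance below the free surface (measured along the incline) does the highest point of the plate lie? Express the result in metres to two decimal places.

y_top ≈ 1.90 m

γ = ρg = 1260 × 9.81 / 1000 = 12.3606 kN/m³.
A = π(0.75)² = 1.76715 m².
From F = γ·h_c·A, the centroid depth is h_c = 54.0/(12.3606 × 1.76715) = 2.47218 m.
The plate makes 21° with the vertical, i.e. θ = 90° − 21° = 69° to the horizontal. Measuring y along the incline from the free-surface line, vertical depth h = y·sinθ with sinθ = 0.933580.
Along the incline, y_c = h_c/sinθ = 2.47218/0.933580 = 2.64806 m.
The centroid is at the centre, 0.75 m below the top of the plate, so the highest point sits at y_top = 2.64806 − 0.75 = 1.89806 m along the incline.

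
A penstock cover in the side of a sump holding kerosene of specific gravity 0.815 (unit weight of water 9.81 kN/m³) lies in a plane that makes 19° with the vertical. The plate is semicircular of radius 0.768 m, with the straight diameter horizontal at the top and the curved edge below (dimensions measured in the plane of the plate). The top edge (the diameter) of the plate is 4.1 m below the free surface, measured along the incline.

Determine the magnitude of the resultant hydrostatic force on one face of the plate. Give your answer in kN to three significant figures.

γ = 0.815 × 9.81 = 7.99515 kN/m³.
The plate makes 19° with the vertical, i.e. θ = 90° − 19° = 71° to the horizontal. Measuring y along the incline from the free-surface line, vertical depth h = y·sinθ with sinθ = 0.945519.
The centroid of a semicircle lies 4r/(3π) = 0.325949 m from the diameter, here below the top edge, so y_c = 4.1 + 0.325949 = 4.42595 m and h_c = 4.42595 × 0.945519 = 4.18482 m.
A = πr²/2 = π × 0.768²/2 = 0.926493 m².
Resultant F = γ·h_c·A = 7.99515 × 4.18482 × 0.926493 = 30.9988 kN.

F ≈ 31.0 kN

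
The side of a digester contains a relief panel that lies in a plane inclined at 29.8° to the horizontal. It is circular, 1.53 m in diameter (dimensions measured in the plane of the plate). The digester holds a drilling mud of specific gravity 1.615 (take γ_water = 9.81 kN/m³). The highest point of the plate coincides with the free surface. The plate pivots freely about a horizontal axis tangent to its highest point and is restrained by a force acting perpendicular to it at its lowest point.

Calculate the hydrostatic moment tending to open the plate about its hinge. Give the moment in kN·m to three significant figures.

γ = 1.615 × 9.81 = 15.84315 kN/m³.
Let θ = 29.8° be the plate's angle to the horizontal; measure y along the incline from where the plane meets the free surface. Vertical depth h = y·sinθ with sinθ = 0.496974.
The centroid is at the centre, 0.765 m below the top of the plate, so y_c = 0.765 m and h_c = 0.765 × 0.496974 = 0.380185 m.
A = π(0.765)² = 1.83854 m².
Resultant F = γ·h_c·A = 15.84315 × 0.380185 × 1.83854 = 11.0741 kN.
I_c = πr⁴/4 = π × 0.765⁴/4 = 0.26899 m⁴.
Centre of pressure: y_p = y_c + I_c/(y_c·A) = 0.765 + 0.26899/(0.765 × 1.83854) = 0.765 + 0.19125 = 0.95625 m along the plane.
The resultant acts 0.765 + 0.19125 = 0.95625 m (along the plate) below the hinge at the top edge, so the moment about the hinge is M = F × 0.95625 = 11.0741 × 0.95625 = 10.5896 kN·m.

M ≈ 10.6 kN·m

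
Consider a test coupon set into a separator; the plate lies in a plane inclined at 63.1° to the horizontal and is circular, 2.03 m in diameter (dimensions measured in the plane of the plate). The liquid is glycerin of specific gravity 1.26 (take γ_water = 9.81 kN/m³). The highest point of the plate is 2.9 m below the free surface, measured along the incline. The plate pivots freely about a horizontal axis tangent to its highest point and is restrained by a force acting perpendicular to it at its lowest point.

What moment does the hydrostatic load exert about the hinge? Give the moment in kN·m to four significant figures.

γ = 1.26 × 9.81 = 12.3606 kN/m³.
Let θ = 63.1° be the plate's angle to the horizontal; measure y along the incline from where the plane meets the free surface. Vertical depth h = y·sinθ with sinθ = 0.891798.
The centroid is at the centre, 1.015 m below the top of the plate, so y_c = 2.9 + 1.015 = 3.915 m and h_c = 3.915 × 0.891798 = 3.49139 m.
A = π(1.015)² = 3.23655 m².
Resultant F = γ·h_c·A = 12.3606 × 3.49139 × 3.23655 = 139.676 kN.
I_c = πr⁴/4 = π × 1.015⁴/4 = 0.833593 m⁴.
Centre of pressure: y_p = y_c + I_c/(y_c·A) = 3.915 + 0.833593/(3.915 × 3.23655) = 3.915 + 0.065787 = 3.98079 m along the plane.
The resultant acts 1.015 + 0.065787 = 1.08079 m (along the plate) below the hinge at the top edge, so the moment about the hinge is M = F × 1.08079 = 139.676 × 1.08079 = 150.96 kN·m.

M ≈ 151.0 kN·m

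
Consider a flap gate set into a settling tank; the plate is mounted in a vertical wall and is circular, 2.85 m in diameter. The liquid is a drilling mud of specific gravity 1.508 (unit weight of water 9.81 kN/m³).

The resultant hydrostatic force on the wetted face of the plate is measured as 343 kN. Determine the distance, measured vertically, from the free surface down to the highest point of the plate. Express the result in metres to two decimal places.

γ = 1.508 × 9.81 = 14.79348 kN/m³.
A = π(1.425)² = 6.3794 m².
From F = γ·h_c·A, the centroid depth is h_c = 343/(14.79348 × 6.3794) = 3.63449 m.
The centroid is at the centre, 1.425 m below the top of the plate, so the highest point sits at h_top = 3.63449 − 1.425 = 2.20949 m below the surface.

d_top ≈ 2.21 m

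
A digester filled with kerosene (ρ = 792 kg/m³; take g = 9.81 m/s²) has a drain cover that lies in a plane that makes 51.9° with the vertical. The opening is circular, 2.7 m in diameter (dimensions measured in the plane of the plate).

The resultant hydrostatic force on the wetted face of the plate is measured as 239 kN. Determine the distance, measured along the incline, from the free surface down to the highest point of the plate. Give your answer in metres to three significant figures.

γ = ρg = 792 × 9.81 / 1000 = 7.76952 kN/m³.
A = π(1.35)² = 5.72555 m².
From F = γ·h_c·A, the centroid depth is h_c = 239/(7.76952 × 5.72555) = 5.37262 m.
The plate makes 51.9° with the vertical, i.e. θ = 90° − 51.9° = 38.1° to the horizontal. Measuring y along the incline from the free-surface line, vertical depth h = y·sinθ with sinθ = 0.617036.
Along the incline, y_c = h_c/sinθ = 5.37262/0.617036 = 8.70714 m.
The centroid is at the centre, 1.35 m below the top of the plate, so the highest point sits at y_top = 8.70714 − 1.35 = 7.35714 m along the incline.

y_top ≈ 7.36 m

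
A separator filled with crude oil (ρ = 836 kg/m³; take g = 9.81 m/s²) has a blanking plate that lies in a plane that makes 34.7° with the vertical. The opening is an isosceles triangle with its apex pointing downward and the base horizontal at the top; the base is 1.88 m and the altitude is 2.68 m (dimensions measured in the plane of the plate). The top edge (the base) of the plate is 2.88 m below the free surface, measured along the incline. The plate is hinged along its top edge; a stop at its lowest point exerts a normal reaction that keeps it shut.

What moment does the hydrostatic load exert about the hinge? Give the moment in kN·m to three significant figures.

γ = ρg = 836 × 9.81 / 1000 = 8.20116 kN/m³.
The plate makes 34.7° with the vertical, i.e. θ = 90° − 34.7° = 55.3° to the horizontal. Measuring y along the incline from the free-surface line, vertical depth h = y·sinθ with sinθ = 0.822144.
With the apex down, the centroid sits h/3 = 2.68/3 = 0.893333 m below the base (the top edge), so y_c = 2.88 + 0.893333 = 3.77333 m and h_c = 3.77333 × 0.822144 = 3.10222 m.
A = ½ × 1.88 × 2.68 = 2.5192 m².
Resultant F = γ·h_c·A = 8.20116 × 3.10222 × 2.5192 = 64.093 kN.
I_c = b·h³/36 = 1.88 × 2.68³/36 = 1.00522 m⁴.
Centre of pressure: y_p = y_c + I_c/(y_c·A) = 3.77333 + 1.00522/(3.77333 × 2.5192) = 3.77333 + 0.105748 = 3.87908 m along the plane.
The resultant acts 0.893333 + 0.105748 = 0.999081 m (along the plate) below the hinge at the top edge, so the moment about the hinge is M = F × 0.999081 = 64.093 × 0.999081 = 64.0341 kN·m.

M ≈ 64.0 kN·m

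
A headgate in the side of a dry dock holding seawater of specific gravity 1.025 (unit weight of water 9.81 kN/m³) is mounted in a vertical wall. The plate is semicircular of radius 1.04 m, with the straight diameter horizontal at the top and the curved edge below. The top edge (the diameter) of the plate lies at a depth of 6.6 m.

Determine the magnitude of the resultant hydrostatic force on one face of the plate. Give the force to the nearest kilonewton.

F ≈ 120 kN

γ = 1.025 × 9.81 = 10.05525 kN/m³.
The centroid of a semicircle lies 4r/(3π) = 0.44139 m from the diameter, here below the top edge, so the centroid depth is h_c = 6.6 + 0.44139 = 7.04139 m.
A = πr²/2 = π × 1.04²/2 = 1.69897 m².
Resultant F = γ·h_c·A = 10.05525 × 7.04139 × 1.69897 = 120.292 kN.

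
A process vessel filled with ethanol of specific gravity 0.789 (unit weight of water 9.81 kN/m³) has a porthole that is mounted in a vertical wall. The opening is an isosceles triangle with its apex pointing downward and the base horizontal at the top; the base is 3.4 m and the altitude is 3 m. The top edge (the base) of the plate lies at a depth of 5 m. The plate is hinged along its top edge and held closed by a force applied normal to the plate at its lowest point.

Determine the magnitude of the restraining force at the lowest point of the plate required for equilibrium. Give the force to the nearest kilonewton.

γ = 0.789 × 9.81 = 7.74009 kN/m³.
With the apex down, the centroid sits h/3 = 3/3 = 1 m below the base (the top edge), so the centroid depth is h_c = 5 + 1 = 6 m.
A = ½ × 3.4 × 3 = 5.1 m².
Resultant F = γ·h_c·A = 7.74009 × 6 × 5.1 = 236.847 kN.
I_c = b·h³/36 = 3.4 × 3³/36 = 2.55 m⁴.
Centre of pressure: y_p = y_c + I_c/(y_c·A) = 6 + 2.55/(6 × 5.1) = 6 + 0.0833333 = 6.08333 m along the plane.
The resultant acts 1 + 0.0833333 = 1.08333 m (along the plate) below the hinge at the top edge, so the moment about the hinge is M = F × 1.08333 = 236.847 × 1.08333 = 256.583 kN·m.
A normal force at the bottom, 3 m from the hinge, must supply this moment: P = 256.583/3 = 85.5277 kN.

P ≈ 86 kN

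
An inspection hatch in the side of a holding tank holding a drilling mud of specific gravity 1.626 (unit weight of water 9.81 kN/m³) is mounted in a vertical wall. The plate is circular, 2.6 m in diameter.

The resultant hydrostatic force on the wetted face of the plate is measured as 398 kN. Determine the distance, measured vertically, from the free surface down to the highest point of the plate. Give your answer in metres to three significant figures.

γ = 1.626 × 9.81 = 15.95106 kN/m³.
A = π(1.3)² = 5.30929 m².
From F = γ·h_c·A, the centroid depth is h_c = 398/(15.95106 × 5.30929) = 4.69956 m.
The centroid is at the centre, 1.3 m below the top of the plate, so the highest point sits at h_top = 4.69956 − 1.3 = 3.39956 m below the surface.

d_top ≈ 3.40 m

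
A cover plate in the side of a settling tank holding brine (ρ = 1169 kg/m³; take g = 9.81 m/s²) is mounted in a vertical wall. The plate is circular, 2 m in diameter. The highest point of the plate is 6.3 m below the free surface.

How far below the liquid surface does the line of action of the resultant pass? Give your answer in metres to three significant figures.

γ = ρg = 1169 × 9.81 / 1000 = 11.46789 kN/m³.
The centroid is at the centre, 1 m below the top of the plate, so the centroid depth is h_c = 6.3 + 1 = 7.3 m.
A = π(1)² = 3.14159 m².
Resultant F = γ·h_c·A = 11.46789 × 7.3 × 3.14159 = 263 kN.
I_c = πr⁴/4 = π × 1⁴/4 = 0.785398 m⁴.
Centre of pressure: y_p = y_c + I_c/(y_c·A) = 7.3 + 0.785398/(7.3 × 3.14159) = 7.3 + 0.0342466 = 7.33425 m along the plane.

h_p = 7.33 m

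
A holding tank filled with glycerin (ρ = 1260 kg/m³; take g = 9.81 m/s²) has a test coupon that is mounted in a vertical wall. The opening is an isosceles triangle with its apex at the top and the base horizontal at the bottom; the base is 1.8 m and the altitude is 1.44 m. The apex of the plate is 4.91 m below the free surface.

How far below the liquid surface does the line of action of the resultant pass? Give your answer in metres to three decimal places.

h_p = 5.890 m

γ = ρg = 1260 × 9.81 / 1000 = 12.3606 kN/m³.
With the apex up, the centroid sits 2h/3 = 2 × 1.44/3 = 0.96 m below the apex, so the centroid depth is h_c = 4.91 + 0.96 = 5.87 m.
A = ½ × 1.8 × 1.44 = 1.296 m².
Resultant F = γ·h_c·A = 12.3606 × 5.87 × 1.296 = 94.0335 kN.
I_c = b·h³/36 = 1.8 × 1.44³/36 = 0.149299 m⁴.
Centre of pressure: y_p = y_c + I_c/(y_c·A) = 5.87 + 0.149299/(5.87 × 1.296) = 5.87 + 0.0196252 = 5.88963 m along the plane.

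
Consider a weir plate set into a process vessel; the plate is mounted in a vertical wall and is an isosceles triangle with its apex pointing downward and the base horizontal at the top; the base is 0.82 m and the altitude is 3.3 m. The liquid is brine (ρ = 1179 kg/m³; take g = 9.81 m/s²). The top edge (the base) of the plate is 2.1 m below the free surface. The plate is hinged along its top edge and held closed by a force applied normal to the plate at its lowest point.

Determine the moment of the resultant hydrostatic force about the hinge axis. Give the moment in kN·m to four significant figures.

M ≈ 64.55 kN·m

γ = ρg = 1179 × 9.81 / 1000 = 11.56599 kN/m³.
With the apex down, the centroid sits h/3 = 3.3/3 = 1.1 m below the base (the top edge), so the centroid depth is h_c = 2.1 + 1.1 = 3.2 m.
A = ½ × 0.82 × 3.3 = 1.353 m².
Resultant F = γ·h_c·A = 11.56599 × 3.2 × 1.353 = 50.0761 kN.
I_c = b·h³/36 = 0.82 × 3.3³/36 = 0.818565 m⁴.
Centre of pressure: y_p = y_c + I_c/(y_c·A) = 3.2 + 0.818565/(3.2 × 1.353) = 3.2 + 0.189062 = 3.38906 m along the plane.
The resultant acts 1.1 + 0.189062 = 1.28906 m (along the plate) below the hinge at the top edge, so the moment about the hinge is M = F × 1.28906 = 50.0761 × 1.28906 = 64.5511 kN·m.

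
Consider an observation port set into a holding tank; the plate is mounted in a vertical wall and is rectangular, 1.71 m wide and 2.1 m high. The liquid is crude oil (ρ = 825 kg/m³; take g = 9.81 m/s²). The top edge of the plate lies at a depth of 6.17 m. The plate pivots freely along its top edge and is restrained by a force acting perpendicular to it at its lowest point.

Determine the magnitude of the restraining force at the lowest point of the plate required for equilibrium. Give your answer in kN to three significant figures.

P ≈ 110 kN

γ = ρg = 825 × 9.81 / 1000 = 8.09325 kN/m³.
The centroid lies 2.1/2 = 1.05 m below the top edge, so the centroid depth is h_c = 6.17 + 1.05 = 7.22 m.
A = 1.71 × 2.1 = 3.591 m².
Resultant F = γ·h_c·A = 8.09325 × 7.22 × 3.591 = 209.834 kN.
I_c = b·h³/12 = 1.71 × 2.1³/12 = 1.31969 m⁴.
Centre of pressure: y_p = y_c + I_c/(y_c·A) = 7.22 + 1.31969/(7.22 × 3.591) = 7.22 + 0.0509002 = 7.2709 m along the plane.
The resultant acts 1.05 + 0.0509002 = 1.1009 m (along the plate) below the hinge at the top edge, so the moment about the hinge is M = F × 1.1009 = 209.834 × 1.1009 = 231.006 kN·m.
A normal force at the bottom, 2.1 m from the hinge, must supply this moment: P = 231.006/2.1 = 110.003 kN.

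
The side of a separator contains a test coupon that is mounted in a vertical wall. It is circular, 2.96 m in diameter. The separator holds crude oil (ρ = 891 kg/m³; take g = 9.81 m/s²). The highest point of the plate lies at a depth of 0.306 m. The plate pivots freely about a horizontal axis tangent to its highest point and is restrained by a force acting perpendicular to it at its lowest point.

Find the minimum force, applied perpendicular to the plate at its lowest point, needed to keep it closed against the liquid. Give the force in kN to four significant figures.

P ≈ 64.84 kN

γ = ρg = 891 × 9.81 / 1000 = 8.74071 kN/m³.
The centroid is at the centre, 1.48 m below the top of the plate, so the centroid depth is h_c = 0.306 + 1.48 = 1.786 m.
A = π(1.48)² = 6.88134 m².
Resultant F = γ·h_c·A = 8.74071 × 1.786 × 6.88134 = 107.424 kN.
I_c = πr⁴/4 = π × 1.48⁴/4 = 3.76822 m⁴.
Centre of pressure: y_p = y_c + I_c/(y_c·A) = 1.786 + 3.76822/(1.786 × 6.88134) = 1.786 + 0.306607 = 2.09261 m along the plane.
The resultant acts 1.48 + 0.306607 = 1.78661 m (along the plate) below the hinge at the top edge, so the moment about the hinge is M = F × 1.78661 = 107.424 × 1.78661 = 191.925 kN·m.
A normal force at the bottom, 2.96 m from the hinge, must supply this moment: P = 191.925/2.96 = 64.8395 kN.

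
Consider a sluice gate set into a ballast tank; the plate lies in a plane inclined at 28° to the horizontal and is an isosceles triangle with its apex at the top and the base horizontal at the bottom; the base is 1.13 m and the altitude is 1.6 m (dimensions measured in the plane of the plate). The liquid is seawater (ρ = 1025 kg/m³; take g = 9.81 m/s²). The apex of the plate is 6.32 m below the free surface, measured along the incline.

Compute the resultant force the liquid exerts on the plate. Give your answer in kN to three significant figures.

F ≈ 31.5 kN

γ = ρg = 1025 × 9.81 / 1000 = 10.05525 kN/m³.
Let θ = 28° be the plate's angle to the horizontal; measure y along the incline from where the plane meets the free surface. Vertical depth h = y·sinθ with sinθ = 0.469472.
With the apex up, the centroid sits 2h/3 = 2 × 1.6/3 = 1.06667 m below the apex, so y_c = 6.32 + 1.06667 = 7.38667 m and h_c = 7.38667 × 0.469472 = 3.46783 m.
A = ½ × 1.13 × 1.6 = 0.904 m².
Resultant F = γ·h_c·A = 10.05525 × 3.46783 × 0.904 = 31.5224 kN.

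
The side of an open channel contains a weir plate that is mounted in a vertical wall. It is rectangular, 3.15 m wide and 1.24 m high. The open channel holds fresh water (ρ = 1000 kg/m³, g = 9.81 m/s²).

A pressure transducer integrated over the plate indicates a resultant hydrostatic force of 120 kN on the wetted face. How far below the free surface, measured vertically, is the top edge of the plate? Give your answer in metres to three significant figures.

d_top ≈ 2.51 m

γ = ρg = 1000 × 9.81 = 9810 N/m³ = 9.81 kN/m³.
A = 3.15 × 1.24 = 3.906 m².
From F = γ·h_c·A, the centroid depth is h_c = 120/(9.81 × 3.906) = 3.1317 m.
The centroid lies 1.24/2 = 0.62 m below the top edge, so the top edge sits at h_top = 3.1317 − 0.62 = 2.5117 m below the surface.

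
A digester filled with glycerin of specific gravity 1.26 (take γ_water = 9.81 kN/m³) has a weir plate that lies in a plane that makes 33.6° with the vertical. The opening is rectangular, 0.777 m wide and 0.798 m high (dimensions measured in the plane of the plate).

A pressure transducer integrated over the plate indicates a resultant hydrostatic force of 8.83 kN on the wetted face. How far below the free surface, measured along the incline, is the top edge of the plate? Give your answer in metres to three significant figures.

γ = 1.26 × 9.81 = 12.3606 kN/m³.
A = 0.777 × 0.798 = 0.620046 m².
From F = γ·h_c·A, the centroid depth is h_c = 8.83/(12.3606 × 0.620046) = 1.15212 m.
The plate makes 33.6° with the vertical, i.e. θ = 90° − 33.6° = 56.4° to the horizontal. Measuring y along the incline from the free-surface line, vertical depth h = y·sinθ with sinθ = 0.832921.
Along the incline, y_c = h_c/sinθ = 1.15212/0.832921 = 1.38323 m.
The centroid lies 0.798/2 = 0.399 m below the top edge, so the top edge sits at y_top = 1.38323 − 0.399 = 0.98423 m along the incline.

y_top ≈ 0.984 m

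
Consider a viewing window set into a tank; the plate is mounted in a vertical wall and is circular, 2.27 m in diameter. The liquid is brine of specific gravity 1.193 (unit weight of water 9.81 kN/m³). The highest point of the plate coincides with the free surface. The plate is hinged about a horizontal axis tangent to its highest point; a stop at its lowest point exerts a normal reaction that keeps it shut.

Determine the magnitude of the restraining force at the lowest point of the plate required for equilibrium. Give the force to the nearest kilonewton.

P ≈ 34 kN

γ = 1.193 × 9.81 = 11.70333 kN/m³.
The centroid is at the centre, 1.135 m below the top of the plate, so the centroid depth is h_c = 1.135 m.
A = π(1.135)² = 4.04708 m².
Resultant F = γ·h_c·A = 11.70333 × 1.135 × 4.04708 = 53.7585 kN.
I_c = πr⁴/4 = π × 1.135⁴/4 = 1.30339 m⁴.
Centre of pressure: y_p = y_c + I_c/(y_c·A) = 1.135 + 1.30339/(1.135 × 4.04708) = 1.135 + 0.283751 = 1.41875 m along the plane.
The resultant acts 1.135 + 0.283751 = 1.41875 m (along the plate) below the hinge at the top edge, so the moment about the hinge is M = F × 1.41875 = 53.7585 × 1.41875 = 76.2699 kN·m.
A normal force at the bottom, 2.27 m from the hinge, must supply this moment: P = 76.2699/2.27 = 33.5991 kN.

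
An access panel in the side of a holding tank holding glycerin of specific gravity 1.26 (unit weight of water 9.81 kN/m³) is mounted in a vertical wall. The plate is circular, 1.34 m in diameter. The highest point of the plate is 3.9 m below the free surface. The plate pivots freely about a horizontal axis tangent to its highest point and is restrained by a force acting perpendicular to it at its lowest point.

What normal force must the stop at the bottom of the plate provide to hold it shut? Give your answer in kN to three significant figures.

P ≈ 41.3 kN

γ = 1.26 × 9.81 = 12.3606 kN/m³.
The centroid is at the centre, 0.67 m below the top of the plate, so the centroid depth is h_c = 3.9 + 0.67 = 4.57 m.
A = π(0.67)² = 1.41026 m².
Resultant F = γ·h_c·A = 12.3606 × 4.57 × 1.41026 = 79.6627 kN.
I_c = πr⁴/4 = π × 0.67⁴/4 = 0.158267 m⁴.
Centre of pressure: y_p = y_c + I_c/(y_c·A) = 4.57 + 0.158267/(4.57 × 1.41026) = 4.57 + 0.024557 = 4.59456 m along the plane.
The resultant acts 0.67 + 0.024557 = 0.694557 m (along the plate) below the hinge at the top edge, so the moment about the hinge is M = F × 0.694557 = 79.6627 × 0.694557 = 55.3303 kN·m.
A normal force at the bottom, 1.34 m from the hinge, must supply this moment: P = 55.3303/1.34 = 41.2913 kN.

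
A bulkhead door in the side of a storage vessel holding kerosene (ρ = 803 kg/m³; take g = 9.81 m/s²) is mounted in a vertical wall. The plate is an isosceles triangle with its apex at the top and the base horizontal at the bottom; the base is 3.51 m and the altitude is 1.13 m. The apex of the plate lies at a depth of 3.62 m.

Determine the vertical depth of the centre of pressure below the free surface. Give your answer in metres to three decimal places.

h_p = 4.390 m

γ = ρg = 803 × 9.81 / 1000 = 7.87743 kN/m³.
With the apex up, the centroid sits 2h/3 = 2 × 1.13/3 = 0.753333 m below the apex, so the centroid depth is h_c = 3.62 + 0.753333 = 4.37333 m.
A = ½ × 3.51 × 1.13 = 1.98315 m².
Resultant F = γ·h_c·A = 7.87743 × 4.37333 × 1.98315 = 68.3207 kN.
I_c = b·h³/36 = 3.51 × 1.13³/36 = 0.140682 m⁴.
Centre of pressure: y_p = y_c + I_c/(y_c·A) = 4.37333 + 0.140682/(4.37333 × 1.98315) = 4.37333 + 0.0162207 = 4.38955 m along the plane.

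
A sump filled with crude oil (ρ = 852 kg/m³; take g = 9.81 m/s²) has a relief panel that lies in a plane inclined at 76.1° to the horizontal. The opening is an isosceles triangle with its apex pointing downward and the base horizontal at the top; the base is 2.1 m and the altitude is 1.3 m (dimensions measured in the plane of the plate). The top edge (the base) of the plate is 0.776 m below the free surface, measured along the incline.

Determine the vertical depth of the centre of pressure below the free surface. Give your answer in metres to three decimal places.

h_p = 1.249 m

γ = ρg = 852 × 9.81 / 1000 = 8.35812 kN/m³.
Let θ = 76.1° be the plate's angle to the horizontal; measure y along the incline from where the plane meets the free surface. Vertical depth h = y·sinθ with sinθ = 0.970716.
With the apex down, the centroid sits h/3 = 1.3/3 = 0.433333 m below the base (the top edge), so y_c = 0.776 + 0.433333 = 1.20933 m and h_c = 1.20933 × 0.970716 = 1.17392 m.
A = ½ × 2.1 × 1.3 = 1.365 m².
Resultant F = γ·h_c·A = 8.35812 × 1.17392 × 1.365 = 13.3931 kN.
I_c = b·h³/36 = 2.1 × 1.3³/36 = 0.128158 m⁴.
Centre of pressure: y_p = y_c + I_c/(y_c·A) = 1.20933 + 0.128158/(1.20933 × 1.365) = 1.20933 + 0.0776369 = 1.28697 m along the plane.
Vertically, h_p = y_p·sinθ = 1.28697 × 0.970716 = 1.24928 m.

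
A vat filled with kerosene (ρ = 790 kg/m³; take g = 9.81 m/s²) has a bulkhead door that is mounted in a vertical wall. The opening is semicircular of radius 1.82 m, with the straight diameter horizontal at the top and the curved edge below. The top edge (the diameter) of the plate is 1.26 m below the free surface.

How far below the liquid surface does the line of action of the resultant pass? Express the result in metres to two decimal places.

h_p = 2.15 m

γ = ρg = 790 × 9.81 / 1000 = 7.7499 kN/m³.
The centroid of a semicircle lies 4r/(3π) = 0.772432 m from the diameter, here below the top edge, so the centroid depth is h_c = 1.26 + 0.772432 = 2.03243 m.
A = πr²/2 = π × 1.82²/2 = 5.20311 m².
Resultant F = γ·h_c·A = 7.7499 × 2.03243 × 5.20311 = 81.9549 kN.
I_c = (π/8 − 8/(9π))·r⁴ = 0.109757 × 1.82⁴ = 1.20425 m⁴.
Centre of pressure: y_p = y_c + I_c/(y_c·A) = 2.03243 + 1.20425/(2.03243 × 5.20311) = 2.03243 + 0.113878 = 2.14631 m along the plane.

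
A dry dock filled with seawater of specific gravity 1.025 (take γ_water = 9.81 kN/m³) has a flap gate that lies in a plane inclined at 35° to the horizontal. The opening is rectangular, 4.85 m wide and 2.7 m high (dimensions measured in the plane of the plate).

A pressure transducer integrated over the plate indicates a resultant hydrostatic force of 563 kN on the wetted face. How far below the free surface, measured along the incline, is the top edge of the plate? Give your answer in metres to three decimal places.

y_top ≈ 6.105 m

γ = 1.025 × 9.81 = 10.05525 kN/m³.
A = 4.85 × 2.7 = 13.095 m².
From F = γ·h_c·A, the centroid depth is h_c = 563/(10.05525 × 13.095) = 4.27573 m.
Let θ = 35° be the plate's angle to the horizontal; measure y along the incline from where the plane meets the free surface. Vertical depth h = y·sinθ with sinθ = 0.573576.
Along the incline, y_c = h_c/sinθ = 4.27573/0.573576 = 7.45451 m.
The centroid lies 2.7/2 = 1.35 m below the top edge, so the top edge sits at y_top = 7.45451 − 1.35 = 6.10451 m along the incline.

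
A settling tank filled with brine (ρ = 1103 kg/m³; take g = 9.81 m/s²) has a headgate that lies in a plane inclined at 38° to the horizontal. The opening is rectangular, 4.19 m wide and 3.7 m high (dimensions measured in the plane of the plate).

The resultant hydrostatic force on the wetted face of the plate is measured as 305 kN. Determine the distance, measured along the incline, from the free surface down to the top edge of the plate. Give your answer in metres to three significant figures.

y_top ≈ 1.10 m

γ = ρg = 1103 × 9.81 / 1000 = 10.82043 kN/m³.
A = 4.19 × 3.7 = 15.503 m².
From F = γ·h_c·A, the centroid depth is h_c = 305/(10.82043 × 15.503) = 1.81819 m.
Let θ = 38° be the plate's angle to the horizontal; measure y along the incline from where the plane meets the free surface. Vertical depth h = y·sinθ with sinθ = 0.615661.
Along the incline, y_c = h_c/sinθ = 1.81819/0.615661 = 2.95323 m.
The centroid lies 3.7/2 = 1.85 m below the top edge, so the top edge sits at y_top = 2.95323 − 1.85 = 1.10323 m along the incline.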